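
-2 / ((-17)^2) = -2 / 289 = -0.01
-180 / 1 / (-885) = 0.20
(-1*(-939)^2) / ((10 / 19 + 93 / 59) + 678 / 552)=-90933650172 / 343517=-264713.68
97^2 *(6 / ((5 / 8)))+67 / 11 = 90332.49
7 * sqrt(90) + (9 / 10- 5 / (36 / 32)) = 62.86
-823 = -823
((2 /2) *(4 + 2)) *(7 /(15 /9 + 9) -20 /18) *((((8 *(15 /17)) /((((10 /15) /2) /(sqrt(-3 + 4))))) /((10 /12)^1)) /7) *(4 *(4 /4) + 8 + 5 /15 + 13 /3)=-19650 /119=-165.13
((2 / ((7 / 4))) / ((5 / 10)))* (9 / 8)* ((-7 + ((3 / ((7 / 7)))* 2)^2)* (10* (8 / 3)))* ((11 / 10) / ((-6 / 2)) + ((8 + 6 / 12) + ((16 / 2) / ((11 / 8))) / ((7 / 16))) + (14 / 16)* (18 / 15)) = 24097144 / 539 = 44707.13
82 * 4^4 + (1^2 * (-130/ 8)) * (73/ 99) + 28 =8319175/ 396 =21008.02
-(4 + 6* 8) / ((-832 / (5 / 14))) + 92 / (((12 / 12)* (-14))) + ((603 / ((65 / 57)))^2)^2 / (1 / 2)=625239900399245847813 / 3998540000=156367049072.72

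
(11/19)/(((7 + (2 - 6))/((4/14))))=22/399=0.06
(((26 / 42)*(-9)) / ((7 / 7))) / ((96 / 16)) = -13 / 14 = -0.93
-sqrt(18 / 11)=-3*sqrt(22) / 11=-1.28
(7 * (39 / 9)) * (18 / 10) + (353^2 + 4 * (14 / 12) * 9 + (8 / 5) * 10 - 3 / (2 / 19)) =1246931 / 10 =124693.10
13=13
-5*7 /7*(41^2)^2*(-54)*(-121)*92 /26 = -4246610146020 /13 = -326662318924.62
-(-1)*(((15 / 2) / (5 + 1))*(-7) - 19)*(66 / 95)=-3663 / 190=-19.28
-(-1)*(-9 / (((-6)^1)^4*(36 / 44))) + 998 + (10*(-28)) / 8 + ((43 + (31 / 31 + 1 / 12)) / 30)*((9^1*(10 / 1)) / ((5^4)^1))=780194521 / 810000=963.20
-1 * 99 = -99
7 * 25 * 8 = 1400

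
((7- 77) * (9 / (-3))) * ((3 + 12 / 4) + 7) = 2730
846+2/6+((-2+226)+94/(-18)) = 9586/9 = 1065.11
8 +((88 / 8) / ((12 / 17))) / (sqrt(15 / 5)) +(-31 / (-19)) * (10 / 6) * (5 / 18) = 8983 / 1026 +187 * sqrt(3) / 36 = 17.75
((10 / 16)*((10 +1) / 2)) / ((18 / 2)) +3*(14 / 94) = 5609 / 6768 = 0.83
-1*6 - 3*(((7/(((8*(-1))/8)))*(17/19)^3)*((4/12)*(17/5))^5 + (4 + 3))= 1953323962/1736184375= 1.13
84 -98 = -14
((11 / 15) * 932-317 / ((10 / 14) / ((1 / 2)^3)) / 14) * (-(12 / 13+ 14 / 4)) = -3750863 / 1248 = -3005.50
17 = 17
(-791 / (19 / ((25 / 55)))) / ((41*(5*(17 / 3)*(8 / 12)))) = -7119 / 291346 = -0.02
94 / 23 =4.09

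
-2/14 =-1/7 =-0.14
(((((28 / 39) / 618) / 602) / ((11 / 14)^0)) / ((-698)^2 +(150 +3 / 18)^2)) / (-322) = -2 / 170113223982065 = -0.00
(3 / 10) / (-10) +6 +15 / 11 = 8067 / 1100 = 7.33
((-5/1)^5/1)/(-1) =3125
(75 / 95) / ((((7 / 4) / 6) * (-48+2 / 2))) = -360 / 6251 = -0.06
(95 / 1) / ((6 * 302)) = 95 / 1812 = 0.05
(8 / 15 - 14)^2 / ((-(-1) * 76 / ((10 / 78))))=10201 / 33345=0.31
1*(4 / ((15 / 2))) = 0.53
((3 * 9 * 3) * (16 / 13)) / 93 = 432 / 403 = 1.07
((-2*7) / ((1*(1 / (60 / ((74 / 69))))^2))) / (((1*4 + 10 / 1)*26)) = -2142450 / 17797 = -120.38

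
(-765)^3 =-447697125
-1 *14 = -14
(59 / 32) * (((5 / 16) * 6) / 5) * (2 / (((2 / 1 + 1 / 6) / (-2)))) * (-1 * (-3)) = -1593 / 416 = -3.83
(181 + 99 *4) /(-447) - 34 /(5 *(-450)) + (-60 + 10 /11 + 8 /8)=-109464637 /1843875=-59.37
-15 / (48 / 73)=-365 / 16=-22.81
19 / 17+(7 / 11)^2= 3132 / 2057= 1.52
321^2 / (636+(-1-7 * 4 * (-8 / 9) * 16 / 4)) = 927369 / 6611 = 140.28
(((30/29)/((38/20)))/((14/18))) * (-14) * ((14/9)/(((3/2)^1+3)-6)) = 5600/551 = 10.16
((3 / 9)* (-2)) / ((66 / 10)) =-0.10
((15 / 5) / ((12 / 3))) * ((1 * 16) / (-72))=-1 / 6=-0.17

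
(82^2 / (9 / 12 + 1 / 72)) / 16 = 30258 / 55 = 550.15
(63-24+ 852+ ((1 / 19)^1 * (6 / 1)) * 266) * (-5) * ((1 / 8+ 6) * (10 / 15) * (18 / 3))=-238875 / 2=-119437.50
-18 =-18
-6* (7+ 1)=-48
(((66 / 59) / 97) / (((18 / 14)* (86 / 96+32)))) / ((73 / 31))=76384 / 659673041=0.00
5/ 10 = 1/ 2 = 0.50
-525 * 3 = -1575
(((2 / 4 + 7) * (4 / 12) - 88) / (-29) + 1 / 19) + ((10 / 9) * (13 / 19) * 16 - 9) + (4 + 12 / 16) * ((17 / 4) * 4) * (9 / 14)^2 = 153709589 / 3887856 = 39.54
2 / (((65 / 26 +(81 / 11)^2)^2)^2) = 0.00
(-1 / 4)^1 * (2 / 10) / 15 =-1 / 300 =-0.00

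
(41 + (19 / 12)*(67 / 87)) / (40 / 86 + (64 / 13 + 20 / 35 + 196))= 172473301 / 825039792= 0.21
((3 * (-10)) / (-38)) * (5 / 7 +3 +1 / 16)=6345 / 2128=2.98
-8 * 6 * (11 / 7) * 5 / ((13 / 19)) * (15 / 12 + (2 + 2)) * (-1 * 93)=3498660 / 13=269127.69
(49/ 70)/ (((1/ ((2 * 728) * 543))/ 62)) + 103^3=177025571/ 5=35405114.20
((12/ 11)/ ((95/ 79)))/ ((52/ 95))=237/ 143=1.66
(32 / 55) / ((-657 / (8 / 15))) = -256 / 542025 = -0.00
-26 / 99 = -0.26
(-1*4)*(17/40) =-17/10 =-1.70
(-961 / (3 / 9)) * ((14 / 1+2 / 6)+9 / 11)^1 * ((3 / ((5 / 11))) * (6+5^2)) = -8937300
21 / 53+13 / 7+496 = 184852 / 371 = 498.25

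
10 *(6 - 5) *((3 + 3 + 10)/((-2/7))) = -560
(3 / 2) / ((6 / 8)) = 2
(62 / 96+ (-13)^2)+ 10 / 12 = 8183 / 48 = 170.48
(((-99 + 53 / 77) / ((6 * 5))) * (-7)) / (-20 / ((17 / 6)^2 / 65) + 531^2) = 218773 / 2687517657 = 0.00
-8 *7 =-56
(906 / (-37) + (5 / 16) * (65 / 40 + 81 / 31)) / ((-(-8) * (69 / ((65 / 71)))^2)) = -624670475 / 1225604699136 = -0.00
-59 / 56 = -1.05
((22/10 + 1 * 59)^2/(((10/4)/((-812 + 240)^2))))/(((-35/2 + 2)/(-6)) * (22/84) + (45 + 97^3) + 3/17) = 524981940747264/977521891625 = 537.05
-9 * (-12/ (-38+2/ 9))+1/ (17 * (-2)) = -491/ 170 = -2.89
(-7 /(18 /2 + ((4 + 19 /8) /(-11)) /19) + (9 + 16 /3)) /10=67751 /49990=1.36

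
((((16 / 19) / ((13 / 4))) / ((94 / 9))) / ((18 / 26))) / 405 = 32 / 361665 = 0.00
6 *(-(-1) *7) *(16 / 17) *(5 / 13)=3360 / 221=15.20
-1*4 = -4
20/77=0.26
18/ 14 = 9/ 7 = 1.29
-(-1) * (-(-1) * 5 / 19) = 0.26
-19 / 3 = -6.33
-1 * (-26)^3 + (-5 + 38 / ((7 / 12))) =123453 / 7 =17636.14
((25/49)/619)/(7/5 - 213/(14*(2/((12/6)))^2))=-250/4190011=-0.00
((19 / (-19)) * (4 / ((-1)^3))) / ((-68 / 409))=-24.06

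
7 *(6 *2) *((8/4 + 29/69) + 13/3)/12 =3262/69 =47.28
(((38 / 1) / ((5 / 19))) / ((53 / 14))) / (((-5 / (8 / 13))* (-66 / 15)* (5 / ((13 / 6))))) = 20216 / 43725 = 0.46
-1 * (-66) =66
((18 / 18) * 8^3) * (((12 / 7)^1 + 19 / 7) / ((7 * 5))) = 64.78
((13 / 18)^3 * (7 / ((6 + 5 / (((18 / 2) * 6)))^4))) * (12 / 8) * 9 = 43243551 / 1673730583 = 0.03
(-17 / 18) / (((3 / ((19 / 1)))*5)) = -323 / 270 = -1.20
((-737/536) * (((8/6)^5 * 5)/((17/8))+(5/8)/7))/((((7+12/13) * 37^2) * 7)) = -330961345/1826719739712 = -0.00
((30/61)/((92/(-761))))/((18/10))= -19025/8418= -2.26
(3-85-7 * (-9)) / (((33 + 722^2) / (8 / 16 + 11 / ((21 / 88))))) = -37183 / 21895314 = -0.00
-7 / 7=-1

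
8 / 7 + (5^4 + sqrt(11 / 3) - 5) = sqrt(33) / 3 + 4348 / 7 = 623.06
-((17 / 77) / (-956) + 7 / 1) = -515267 / 73612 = -7.00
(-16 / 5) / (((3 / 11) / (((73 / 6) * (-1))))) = 6424 / 45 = 142.76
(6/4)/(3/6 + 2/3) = 9/7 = 1.29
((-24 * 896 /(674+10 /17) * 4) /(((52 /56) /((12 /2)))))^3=-28956253926741013168128 /51774168853511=-559279937.62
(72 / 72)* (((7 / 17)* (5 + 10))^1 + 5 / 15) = 332 / 51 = 6.51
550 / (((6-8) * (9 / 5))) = -1375 / 9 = -152.78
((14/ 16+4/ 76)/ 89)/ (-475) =-141/ 6425800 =-0.00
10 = 10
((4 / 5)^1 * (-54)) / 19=-216 / 95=-2.27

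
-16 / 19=-0.84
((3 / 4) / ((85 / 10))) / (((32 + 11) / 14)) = 21 / 731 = 0.03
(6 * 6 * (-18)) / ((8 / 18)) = -1458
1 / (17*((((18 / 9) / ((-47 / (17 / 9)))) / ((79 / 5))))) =-33417 / 2890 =-11.56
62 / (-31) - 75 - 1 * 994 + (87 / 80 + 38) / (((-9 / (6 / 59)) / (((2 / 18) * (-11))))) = -1156097 / 1080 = -1070.46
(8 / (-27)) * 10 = -80 / 27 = -2.96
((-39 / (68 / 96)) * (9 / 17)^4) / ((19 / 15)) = -92116440 / 26977283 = -3.41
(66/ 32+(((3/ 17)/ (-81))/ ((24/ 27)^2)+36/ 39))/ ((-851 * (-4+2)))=42189/ 24073088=0.00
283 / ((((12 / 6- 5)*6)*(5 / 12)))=-566 / 15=-37.73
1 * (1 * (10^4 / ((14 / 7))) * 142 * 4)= 2840000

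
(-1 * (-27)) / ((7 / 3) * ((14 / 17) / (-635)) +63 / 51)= 874395 / 39907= 21.91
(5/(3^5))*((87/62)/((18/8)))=290/22599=0.01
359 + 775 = 1134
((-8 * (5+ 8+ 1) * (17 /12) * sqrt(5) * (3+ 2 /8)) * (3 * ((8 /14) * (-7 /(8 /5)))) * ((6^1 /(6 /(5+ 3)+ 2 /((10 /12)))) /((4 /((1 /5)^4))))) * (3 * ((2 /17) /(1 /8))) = 208 * sqrt(5) /25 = 18.60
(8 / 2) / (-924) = -1 / 231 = -0.00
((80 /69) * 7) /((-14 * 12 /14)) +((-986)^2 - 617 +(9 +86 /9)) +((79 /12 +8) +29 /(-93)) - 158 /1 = 24935259473 /25668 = 971453.15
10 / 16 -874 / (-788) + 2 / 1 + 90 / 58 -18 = -581087 / 45704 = -12.71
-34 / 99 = -0.34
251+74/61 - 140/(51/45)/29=7456705/30073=247.95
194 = 194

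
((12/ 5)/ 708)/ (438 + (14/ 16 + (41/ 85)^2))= 11560/ 1497444957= 0.00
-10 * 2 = -20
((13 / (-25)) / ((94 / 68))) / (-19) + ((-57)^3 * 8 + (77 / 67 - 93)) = -1481635.83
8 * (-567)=-4536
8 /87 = 0.09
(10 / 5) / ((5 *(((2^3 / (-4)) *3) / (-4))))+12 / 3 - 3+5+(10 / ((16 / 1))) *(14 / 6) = 309 / 40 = 7.72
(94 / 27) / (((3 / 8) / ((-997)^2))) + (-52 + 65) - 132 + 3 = 747485372 / 81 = 9228214.47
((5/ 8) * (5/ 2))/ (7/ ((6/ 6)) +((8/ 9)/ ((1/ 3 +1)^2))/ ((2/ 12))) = 5/ 32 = 0.16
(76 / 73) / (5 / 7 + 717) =133 / 91688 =0.00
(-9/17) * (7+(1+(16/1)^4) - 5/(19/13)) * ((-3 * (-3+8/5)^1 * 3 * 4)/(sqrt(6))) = -470712438 * sqrt(6)/1615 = -713935.16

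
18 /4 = 9 /2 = 4.50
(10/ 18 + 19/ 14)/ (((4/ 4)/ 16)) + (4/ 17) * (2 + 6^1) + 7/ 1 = 42289/ 1071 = 39.49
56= 56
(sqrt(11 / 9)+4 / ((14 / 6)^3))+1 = sqrt(11) / 3+451 / 343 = 2.42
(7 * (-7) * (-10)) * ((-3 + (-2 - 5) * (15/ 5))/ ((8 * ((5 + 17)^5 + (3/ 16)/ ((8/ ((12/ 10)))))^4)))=-314572800000/ 150958460849311180951642309544846449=-0.00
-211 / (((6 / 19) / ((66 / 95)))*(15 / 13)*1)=-402.31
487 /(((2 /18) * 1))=4383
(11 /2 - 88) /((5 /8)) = -132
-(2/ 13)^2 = -4/ 169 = -0.02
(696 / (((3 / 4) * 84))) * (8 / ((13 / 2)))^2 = 59392 / 3549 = 16.73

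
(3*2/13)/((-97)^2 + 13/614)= 1228/25034269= 0.00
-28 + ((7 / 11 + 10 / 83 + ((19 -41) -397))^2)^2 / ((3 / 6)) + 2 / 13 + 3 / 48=8844877170479031230572717 / 144526153774288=61199145895.02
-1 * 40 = -40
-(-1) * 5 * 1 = 5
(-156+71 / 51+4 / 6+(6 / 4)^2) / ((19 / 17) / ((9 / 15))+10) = -6189 / 484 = -12.79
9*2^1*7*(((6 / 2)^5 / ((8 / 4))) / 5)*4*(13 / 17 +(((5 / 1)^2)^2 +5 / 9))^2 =6942207330324 / 1445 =4804295730.33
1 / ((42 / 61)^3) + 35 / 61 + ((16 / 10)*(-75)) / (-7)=93913801 / 4519368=20.78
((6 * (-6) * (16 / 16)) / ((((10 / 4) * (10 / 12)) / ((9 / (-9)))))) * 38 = 16416 / 25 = 656.64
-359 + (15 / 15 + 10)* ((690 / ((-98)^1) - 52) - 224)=-170150 / 49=-3472.45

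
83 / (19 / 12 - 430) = -996 / 5141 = -0.19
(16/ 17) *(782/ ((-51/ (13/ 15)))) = -9568/ 765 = -12.51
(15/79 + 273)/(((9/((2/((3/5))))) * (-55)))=-436/237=-1.84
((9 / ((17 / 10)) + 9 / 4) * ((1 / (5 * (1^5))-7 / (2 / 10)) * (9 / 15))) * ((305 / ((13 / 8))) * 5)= -32669892 / 221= -147827.57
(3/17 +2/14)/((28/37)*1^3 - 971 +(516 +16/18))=-12654/17965073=-0.00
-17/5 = -3.40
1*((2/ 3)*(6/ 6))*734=1468/ 3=489.33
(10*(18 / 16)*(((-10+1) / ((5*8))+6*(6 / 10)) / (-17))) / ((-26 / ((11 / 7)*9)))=120285 / 99008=1.21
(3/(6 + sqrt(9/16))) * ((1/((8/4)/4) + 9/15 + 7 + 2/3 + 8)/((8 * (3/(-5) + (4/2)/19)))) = -2603/1269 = -2.05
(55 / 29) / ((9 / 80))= 16.86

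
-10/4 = -5/2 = -2.50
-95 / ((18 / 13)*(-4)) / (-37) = -1235 / 2664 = -0.46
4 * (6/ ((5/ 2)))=48/ 5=9.60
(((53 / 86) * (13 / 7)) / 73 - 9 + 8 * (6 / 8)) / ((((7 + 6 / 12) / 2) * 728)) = -131149 / 119972580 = -0.00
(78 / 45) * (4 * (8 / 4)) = 208 / 15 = 13.87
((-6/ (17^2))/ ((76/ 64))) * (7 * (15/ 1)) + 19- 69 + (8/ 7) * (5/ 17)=-1979490/ 38437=-51.50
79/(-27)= -79/27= -2.93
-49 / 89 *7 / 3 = -343 / 267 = -1.28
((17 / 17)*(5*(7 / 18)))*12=70 / 3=23.33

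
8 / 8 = 1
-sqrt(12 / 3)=-2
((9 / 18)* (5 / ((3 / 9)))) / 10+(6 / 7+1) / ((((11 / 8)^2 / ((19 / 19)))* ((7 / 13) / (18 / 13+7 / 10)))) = 539879 / 118580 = 4.55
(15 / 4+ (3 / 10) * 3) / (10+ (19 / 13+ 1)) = 403 / 1080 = 0.37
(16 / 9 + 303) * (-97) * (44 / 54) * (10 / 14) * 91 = -380481530 / 243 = -1565767.61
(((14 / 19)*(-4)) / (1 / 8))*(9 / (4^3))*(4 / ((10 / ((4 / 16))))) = -63 / 190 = -0.33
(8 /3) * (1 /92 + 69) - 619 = -30013 /69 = -434.97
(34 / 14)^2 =289 / 49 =5.90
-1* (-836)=836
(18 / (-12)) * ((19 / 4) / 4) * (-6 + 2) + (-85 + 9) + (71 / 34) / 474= -2219837 / 32232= -68.87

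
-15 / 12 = -5 / 4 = -1.25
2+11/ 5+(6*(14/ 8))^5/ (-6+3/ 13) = -17694411/ 800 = -22118.01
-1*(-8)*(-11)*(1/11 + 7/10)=-69.60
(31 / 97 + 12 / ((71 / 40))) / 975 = 48761 / 6714825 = 0.01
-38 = -38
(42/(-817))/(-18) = 7/2451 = 0.00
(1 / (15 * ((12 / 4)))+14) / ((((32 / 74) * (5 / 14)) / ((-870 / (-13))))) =6076.21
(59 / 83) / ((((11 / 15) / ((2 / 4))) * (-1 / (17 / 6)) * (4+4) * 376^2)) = -5015 / 4130441216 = -0.00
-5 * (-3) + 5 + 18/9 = 22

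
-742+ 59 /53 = -39267 /53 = -740.89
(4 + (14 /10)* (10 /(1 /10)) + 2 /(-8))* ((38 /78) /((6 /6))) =10925 /156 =70.03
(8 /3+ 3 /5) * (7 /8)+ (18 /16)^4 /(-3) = 142811 /61440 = 2.32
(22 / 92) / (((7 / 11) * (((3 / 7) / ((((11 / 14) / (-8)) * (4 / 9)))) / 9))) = -1331 / 3864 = -0.34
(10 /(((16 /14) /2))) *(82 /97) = 1435 /97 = 14.79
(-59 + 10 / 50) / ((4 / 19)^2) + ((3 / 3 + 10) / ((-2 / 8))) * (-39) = 15573 / 40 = 389.32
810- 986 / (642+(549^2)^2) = 810.00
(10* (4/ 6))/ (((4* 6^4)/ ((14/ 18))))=35/ 34992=0.00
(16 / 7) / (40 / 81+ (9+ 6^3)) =1296 / 127855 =0.01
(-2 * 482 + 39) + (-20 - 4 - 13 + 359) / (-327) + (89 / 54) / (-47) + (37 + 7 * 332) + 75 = 417723949 / 276642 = 1509.98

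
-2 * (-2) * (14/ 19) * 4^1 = 224/ 19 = 11.79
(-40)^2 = 1600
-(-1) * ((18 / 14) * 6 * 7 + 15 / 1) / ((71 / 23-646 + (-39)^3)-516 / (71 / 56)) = -37559 / 32860804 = -0.00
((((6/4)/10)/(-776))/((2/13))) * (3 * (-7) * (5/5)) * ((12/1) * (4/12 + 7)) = 9009/3880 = 2.32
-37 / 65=-0.57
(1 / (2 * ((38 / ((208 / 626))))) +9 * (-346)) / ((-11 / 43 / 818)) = 651384914168 / 65417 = 9957425.66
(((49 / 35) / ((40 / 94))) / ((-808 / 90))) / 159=-987 / 428240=-0.00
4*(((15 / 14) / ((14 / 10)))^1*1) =150 / 49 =3.06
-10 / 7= -1.43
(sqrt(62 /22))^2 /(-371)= -31 /4081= -0.01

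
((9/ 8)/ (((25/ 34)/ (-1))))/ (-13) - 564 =-733047/ 1300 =-563.88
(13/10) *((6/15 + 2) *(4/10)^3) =624/3125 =0.20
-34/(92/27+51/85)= -4590/541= -8.48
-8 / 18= -4 / 9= -0.44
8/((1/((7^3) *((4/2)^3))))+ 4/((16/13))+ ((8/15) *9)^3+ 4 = 11034921/500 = 22069.84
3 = 3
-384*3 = -1152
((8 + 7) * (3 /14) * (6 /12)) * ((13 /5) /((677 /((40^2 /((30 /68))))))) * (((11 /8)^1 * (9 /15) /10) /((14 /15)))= 65637 /33173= 1.98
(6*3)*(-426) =-7668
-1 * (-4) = 4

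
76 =76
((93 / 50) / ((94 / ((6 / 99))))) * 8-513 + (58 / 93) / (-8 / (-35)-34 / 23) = -310465262504 / 604618575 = -513.49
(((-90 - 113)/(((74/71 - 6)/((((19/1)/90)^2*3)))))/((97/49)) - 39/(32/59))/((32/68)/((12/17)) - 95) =6373999343/8696476800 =0.73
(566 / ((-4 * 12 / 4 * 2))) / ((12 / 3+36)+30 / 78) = -3679 / 6300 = -0.58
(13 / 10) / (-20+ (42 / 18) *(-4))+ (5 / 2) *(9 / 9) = 2161 / 880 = 2.46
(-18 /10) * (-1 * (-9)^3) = -6561 /5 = -1312.20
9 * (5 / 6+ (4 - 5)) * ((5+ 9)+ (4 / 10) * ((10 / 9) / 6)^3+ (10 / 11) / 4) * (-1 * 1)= 6161879 / 288684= 21.34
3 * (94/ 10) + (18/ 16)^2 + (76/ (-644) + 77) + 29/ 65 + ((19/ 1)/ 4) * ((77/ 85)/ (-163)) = 198150087859/ 1855904960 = 106.77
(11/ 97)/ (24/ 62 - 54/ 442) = 6851/ 16005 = 0.43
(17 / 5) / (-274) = -17 / 1370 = -0.01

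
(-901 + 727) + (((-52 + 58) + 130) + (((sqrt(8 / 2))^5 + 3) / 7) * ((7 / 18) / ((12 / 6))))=-1333 / 36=-37.03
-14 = -14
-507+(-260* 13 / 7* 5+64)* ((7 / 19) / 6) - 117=-14598 / 19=-768.32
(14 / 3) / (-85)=-14 / 255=-0.05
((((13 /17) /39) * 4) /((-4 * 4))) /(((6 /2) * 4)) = -1 /2448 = -0.00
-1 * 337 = -337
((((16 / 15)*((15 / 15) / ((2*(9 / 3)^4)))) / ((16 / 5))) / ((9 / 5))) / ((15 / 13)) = 13 / 13122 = 0.00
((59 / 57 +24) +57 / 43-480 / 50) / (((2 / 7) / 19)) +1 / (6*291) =1114.59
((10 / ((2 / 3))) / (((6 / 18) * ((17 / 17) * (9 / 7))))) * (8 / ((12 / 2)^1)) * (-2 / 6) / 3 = -140 / 27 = -5.19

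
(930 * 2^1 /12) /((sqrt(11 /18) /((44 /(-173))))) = -1860 * sqrt(22) /173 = -50.43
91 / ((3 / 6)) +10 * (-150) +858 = -460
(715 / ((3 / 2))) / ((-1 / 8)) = -3813.33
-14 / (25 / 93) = -1302 / 25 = -52.08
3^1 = 3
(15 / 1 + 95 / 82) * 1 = 1325 / 82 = 16.16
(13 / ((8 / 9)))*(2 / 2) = 117 / 8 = 14.62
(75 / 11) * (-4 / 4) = -75 / 11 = -6.82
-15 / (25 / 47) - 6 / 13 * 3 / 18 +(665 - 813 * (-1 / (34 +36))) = 589987 / 910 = 648.34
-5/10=-1/2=-0.50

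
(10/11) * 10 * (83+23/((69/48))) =900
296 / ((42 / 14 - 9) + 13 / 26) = -592 / 11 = -53.82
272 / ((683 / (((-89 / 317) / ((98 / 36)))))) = -435744 / 10609039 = -0.04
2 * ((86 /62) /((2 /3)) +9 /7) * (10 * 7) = 471.29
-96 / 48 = -2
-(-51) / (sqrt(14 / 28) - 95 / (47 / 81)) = -36889830 / 118423841 - 112659 * sqrt(2) / 118423841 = -0.31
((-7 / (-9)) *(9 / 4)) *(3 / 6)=7 / 8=0.88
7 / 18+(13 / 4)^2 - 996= -141847 / 144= -985.05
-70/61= -1.15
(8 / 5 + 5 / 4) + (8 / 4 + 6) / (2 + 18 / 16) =541 / 100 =5.41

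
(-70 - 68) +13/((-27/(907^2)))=-10698163/27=-396228.26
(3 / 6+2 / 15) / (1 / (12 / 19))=2 / 5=0.40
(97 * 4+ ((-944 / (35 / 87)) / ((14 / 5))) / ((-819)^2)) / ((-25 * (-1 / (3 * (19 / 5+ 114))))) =5484.75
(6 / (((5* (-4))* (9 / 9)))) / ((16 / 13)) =-39 / 160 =-0.24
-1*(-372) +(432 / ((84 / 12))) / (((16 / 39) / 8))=11028 / 7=1575.43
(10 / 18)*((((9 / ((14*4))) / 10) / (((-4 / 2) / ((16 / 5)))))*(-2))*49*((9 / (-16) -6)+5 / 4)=-7.44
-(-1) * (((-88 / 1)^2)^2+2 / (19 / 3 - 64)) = 10374729722 / 173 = 59969535.97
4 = 4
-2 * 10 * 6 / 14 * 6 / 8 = -45 / 7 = -6.43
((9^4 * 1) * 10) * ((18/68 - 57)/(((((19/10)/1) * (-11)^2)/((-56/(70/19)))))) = 246109.27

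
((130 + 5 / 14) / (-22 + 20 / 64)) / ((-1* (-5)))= -2920 / 2429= -1.20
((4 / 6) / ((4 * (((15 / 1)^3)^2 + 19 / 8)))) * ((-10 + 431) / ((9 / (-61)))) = -102724 / 2460375513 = -0.00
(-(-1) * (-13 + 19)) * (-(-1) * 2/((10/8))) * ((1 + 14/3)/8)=34/5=6.80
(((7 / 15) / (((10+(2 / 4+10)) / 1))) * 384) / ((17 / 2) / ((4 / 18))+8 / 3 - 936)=-21504 / 2201905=-0.01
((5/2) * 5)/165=5/66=0.08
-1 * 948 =-948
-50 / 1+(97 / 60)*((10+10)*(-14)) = -1508 / 3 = -502.67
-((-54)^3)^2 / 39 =-8264970432 / 13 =-635766956.31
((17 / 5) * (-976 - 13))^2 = 282676969 / 25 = 11307078.76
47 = 47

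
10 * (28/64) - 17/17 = 27/8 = 3.38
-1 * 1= -1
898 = 898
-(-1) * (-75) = -75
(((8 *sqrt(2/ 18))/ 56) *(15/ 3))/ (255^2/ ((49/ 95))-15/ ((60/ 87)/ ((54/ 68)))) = 0.00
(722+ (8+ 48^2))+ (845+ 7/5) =19402/5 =3880.40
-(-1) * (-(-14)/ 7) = 2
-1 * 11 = -11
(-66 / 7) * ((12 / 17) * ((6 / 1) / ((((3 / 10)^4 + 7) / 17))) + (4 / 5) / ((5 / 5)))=-3325992 / 31855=-104.41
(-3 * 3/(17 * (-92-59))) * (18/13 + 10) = 0.04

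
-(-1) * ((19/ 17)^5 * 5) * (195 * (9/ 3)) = 7242589575/ 1419857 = 5100.93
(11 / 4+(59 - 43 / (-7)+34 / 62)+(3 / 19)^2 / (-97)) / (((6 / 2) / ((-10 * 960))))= -1664197685600 / 7598689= -219011.16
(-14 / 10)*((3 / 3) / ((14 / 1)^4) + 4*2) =-11.20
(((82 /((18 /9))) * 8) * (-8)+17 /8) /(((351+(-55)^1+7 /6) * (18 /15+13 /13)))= -314625 /78452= -4.01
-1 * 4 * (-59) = 236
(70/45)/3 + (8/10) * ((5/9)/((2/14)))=3.63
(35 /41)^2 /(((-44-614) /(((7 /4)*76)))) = -23275 /158014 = -0.15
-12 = -12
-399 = -399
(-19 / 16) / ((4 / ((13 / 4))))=-0.96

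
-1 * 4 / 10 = -2 / 5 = -0.40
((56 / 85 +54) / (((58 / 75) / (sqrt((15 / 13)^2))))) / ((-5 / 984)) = -102862440 / 6409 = -16049.69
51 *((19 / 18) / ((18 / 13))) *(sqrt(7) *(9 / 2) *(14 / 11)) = 29393 *sqrt(7) / 132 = 589.14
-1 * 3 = -3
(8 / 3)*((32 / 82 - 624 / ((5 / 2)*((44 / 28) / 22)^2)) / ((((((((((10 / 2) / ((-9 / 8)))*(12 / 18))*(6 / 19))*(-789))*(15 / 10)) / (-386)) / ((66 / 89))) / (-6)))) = -4854403701312 / 23992175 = -202332.79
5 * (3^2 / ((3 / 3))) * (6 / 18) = 15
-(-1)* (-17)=-17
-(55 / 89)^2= -3025 / 7921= -0.38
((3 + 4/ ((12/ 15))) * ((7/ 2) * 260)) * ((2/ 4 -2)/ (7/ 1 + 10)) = -10920/ 17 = -642.35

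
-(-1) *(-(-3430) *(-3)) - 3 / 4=-41163 / 4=-10290.75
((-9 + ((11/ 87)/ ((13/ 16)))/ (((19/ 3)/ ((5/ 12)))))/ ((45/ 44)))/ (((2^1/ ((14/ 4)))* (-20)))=14874937/ 19340100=0.77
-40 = -40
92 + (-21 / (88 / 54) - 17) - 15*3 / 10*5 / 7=58.90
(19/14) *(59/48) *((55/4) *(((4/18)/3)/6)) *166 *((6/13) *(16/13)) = 5117365/191646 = 26.70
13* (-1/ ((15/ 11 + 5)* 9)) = -0.23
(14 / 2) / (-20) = -7 / 20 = -0.35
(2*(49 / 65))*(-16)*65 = -1568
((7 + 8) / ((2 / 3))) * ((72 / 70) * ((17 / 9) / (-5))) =-306 / 35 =-8.74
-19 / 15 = -1.27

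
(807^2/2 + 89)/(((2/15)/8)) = 19542810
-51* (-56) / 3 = 952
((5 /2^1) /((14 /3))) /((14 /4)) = 15 /98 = 0.15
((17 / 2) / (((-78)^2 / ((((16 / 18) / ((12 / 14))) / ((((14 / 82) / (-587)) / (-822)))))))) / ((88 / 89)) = 4988631827 / 1204632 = 4141.21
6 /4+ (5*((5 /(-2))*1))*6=-147 /2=-73.50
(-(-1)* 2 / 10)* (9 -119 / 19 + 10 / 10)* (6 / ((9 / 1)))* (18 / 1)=852 / 95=8.97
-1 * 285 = -285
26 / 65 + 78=392 / 5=78.40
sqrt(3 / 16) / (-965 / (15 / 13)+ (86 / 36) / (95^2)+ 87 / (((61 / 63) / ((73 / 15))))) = -4954725 *sqrt(3) / 7908753874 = -0.00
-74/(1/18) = -1332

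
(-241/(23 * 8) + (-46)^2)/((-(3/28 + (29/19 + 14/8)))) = -17250233/27600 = -625.01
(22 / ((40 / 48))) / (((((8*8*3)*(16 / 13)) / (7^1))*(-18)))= -1001 / 23040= -0.04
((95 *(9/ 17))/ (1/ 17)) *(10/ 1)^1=8550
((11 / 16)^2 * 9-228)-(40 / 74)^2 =-78517351 / 350464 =-224.04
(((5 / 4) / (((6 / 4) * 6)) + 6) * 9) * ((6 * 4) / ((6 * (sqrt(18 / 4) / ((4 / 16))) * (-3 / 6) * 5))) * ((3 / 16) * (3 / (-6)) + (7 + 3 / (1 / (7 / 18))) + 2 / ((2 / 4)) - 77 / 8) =-10387 * sqrt(2) / 576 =-25.50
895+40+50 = 985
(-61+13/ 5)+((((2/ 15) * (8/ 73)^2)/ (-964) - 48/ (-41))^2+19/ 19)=-34953579755043709091/ 623843647629930225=-56.03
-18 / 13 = -1.38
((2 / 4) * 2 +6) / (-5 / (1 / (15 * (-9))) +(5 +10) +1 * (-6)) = 7 / 684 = 0.01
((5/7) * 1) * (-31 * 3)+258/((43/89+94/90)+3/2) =18.79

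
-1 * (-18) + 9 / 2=45 / 2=22.50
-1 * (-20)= 20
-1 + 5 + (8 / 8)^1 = 5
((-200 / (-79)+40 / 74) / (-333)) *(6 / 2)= -8980 / 324453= -0.03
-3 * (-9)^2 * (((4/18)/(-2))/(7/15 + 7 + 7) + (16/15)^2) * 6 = -8938674/5425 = -1647.68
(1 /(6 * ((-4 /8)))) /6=-1 /18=-0.06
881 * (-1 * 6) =-5286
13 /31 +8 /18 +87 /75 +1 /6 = 30557 /13950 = 2.19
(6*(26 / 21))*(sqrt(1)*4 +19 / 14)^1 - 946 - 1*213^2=-2267485 / 49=-46275.20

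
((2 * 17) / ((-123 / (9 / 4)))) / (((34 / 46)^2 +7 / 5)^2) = -0.16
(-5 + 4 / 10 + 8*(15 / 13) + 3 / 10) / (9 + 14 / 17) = 10897 / 21710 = 0.50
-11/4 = -2.75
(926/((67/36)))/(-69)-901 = -1399553/1541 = -908.21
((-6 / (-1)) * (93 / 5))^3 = 173741112 / 125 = 1389928.90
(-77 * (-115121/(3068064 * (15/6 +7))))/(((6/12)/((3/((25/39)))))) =6065059/2130600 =2.85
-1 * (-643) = 643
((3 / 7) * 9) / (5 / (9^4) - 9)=-177147 / 413308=-0.43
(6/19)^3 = 216/6859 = 0.03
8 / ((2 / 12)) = 48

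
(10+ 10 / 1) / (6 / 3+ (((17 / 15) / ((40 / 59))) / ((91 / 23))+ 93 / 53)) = 57876000 / 12088057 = 4.79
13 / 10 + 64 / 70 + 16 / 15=689 / 210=3.28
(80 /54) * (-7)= -280 /27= -10.37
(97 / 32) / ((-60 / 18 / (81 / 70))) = -23571 / 22400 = -1.05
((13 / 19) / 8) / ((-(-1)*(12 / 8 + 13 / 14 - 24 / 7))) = -13 / 152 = -0.09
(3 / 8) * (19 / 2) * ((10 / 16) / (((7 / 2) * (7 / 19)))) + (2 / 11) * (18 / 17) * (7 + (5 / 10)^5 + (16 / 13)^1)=25289601 / 7623616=3.32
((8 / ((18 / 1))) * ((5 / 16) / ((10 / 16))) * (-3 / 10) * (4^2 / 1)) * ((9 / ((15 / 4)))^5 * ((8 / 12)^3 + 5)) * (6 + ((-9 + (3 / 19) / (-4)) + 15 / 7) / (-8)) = -1282963968 / 415625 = -3086.83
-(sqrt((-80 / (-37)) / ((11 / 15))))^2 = -1200 / 407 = -2.95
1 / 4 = 0.25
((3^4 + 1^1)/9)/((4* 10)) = 41/180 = 0.23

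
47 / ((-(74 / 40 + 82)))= -940 / 1677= -0.56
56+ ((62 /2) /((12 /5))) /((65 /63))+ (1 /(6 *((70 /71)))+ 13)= 223009 /2730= 81.69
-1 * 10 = -10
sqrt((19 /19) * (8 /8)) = 1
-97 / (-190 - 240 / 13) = 1261 / 2710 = 0.47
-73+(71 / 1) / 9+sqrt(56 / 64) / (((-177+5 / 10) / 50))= -586 / 9- 25*sqrt(14) / 353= -65.38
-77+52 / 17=-1257 / 17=-73.94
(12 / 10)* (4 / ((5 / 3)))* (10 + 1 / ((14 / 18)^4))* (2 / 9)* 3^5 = 118860048 / 60025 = 1980.18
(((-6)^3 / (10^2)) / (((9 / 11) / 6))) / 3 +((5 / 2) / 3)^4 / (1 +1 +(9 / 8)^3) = -18243076 / 3549825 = -5.14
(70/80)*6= 21/4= 5.25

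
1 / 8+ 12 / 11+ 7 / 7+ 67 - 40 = 2571 / 88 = 29.22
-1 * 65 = -65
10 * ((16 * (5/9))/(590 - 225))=160/657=0.24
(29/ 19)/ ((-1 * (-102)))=29/ 1938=0.01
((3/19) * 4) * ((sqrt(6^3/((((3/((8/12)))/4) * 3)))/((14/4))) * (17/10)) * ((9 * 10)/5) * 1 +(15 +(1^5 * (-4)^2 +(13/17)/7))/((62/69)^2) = 1797029469/21728210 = 82.70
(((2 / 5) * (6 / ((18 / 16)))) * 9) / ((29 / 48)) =31.78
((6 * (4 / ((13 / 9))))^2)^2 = 2176782336 / 28561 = 76215.20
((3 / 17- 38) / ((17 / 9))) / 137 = -5787 / 39593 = -0.15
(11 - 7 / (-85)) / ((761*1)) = 942 / 64685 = 0.01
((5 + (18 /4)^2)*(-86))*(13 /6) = -56459 /12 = -4704.92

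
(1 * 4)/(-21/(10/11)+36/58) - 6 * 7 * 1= -274958/6519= -42.18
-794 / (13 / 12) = -9528 / 13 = -732.92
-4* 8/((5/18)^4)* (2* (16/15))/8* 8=-35831808/3125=-11466.18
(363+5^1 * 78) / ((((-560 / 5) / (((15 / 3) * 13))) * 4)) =-48945 / 448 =-109.25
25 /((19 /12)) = 300 /19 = 15.79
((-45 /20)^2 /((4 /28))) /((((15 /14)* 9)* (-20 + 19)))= -147 /40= -3.68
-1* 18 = -18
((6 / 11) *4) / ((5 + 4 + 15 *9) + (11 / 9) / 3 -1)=81 / 5324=0.02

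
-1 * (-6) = 6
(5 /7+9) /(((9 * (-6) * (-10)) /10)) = 34 /189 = 0.18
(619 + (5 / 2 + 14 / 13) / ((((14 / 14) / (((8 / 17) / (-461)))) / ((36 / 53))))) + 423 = 5626466714 / 5399693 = 1042.00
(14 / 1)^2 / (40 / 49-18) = -4802 / 421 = -11.41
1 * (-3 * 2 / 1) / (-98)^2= -3 / 4802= -0.00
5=5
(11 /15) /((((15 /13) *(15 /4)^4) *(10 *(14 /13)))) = 118976 /398671875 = 0.00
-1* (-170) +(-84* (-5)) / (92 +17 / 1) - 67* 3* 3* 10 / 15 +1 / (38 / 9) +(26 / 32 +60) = -5536941 / 33136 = -167.10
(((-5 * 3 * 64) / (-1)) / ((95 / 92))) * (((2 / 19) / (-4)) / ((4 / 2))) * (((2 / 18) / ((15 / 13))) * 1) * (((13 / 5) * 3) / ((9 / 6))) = -497536 / 81225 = -6.13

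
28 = 28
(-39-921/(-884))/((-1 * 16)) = 33555/14144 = 2.37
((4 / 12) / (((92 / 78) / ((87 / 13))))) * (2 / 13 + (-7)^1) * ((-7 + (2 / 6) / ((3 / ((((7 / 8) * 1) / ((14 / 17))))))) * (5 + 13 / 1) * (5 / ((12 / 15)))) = 10024.71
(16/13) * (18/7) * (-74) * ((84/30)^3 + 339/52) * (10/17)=-1972031328/502775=-3922.29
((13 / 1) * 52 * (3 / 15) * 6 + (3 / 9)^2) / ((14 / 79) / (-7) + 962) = 2884211 / 3419820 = 0.84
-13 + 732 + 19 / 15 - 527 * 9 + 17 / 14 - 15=-847669 / 210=-4036.52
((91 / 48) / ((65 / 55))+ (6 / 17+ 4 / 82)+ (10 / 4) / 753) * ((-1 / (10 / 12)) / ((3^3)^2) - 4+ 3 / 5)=-69732963787 / 10202909040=-6.83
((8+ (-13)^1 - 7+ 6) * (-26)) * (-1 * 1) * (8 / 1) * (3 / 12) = -312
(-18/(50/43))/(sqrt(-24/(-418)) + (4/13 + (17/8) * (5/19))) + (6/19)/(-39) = -14.00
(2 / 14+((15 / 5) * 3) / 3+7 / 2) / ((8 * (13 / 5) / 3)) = 1395 / 1456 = 0.96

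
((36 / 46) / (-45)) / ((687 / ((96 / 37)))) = -64 / 974395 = -0.00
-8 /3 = -2.67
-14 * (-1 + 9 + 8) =-224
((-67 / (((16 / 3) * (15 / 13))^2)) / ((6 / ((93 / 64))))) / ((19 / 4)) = -351013 / 3891200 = -0.09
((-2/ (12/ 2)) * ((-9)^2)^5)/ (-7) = 166037352.43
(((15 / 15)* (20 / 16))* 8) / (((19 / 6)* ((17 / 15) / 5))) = 4500 / 323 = 13.93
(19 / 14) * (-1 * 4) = -38 / 7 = -5.43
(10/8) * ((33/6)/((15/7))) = 77/24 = 3.21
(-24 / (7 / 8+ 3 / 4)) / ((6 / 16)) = -512 / 13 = -39.38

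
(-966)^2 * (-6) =-5598936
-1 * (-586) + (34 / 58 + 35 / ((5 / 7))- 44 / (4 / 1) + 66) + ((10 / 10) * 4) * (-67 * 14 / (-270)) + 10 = 2797199 / 3915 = 714.48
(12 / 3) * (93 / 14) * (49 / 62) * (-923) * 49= -949767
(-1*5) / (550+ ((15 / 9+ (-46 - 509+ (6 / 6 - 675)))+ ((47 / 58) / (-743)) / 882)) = 0.01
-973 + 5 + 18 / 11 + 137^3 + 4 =28274297 / 11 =2570390.64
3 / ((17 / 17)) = 3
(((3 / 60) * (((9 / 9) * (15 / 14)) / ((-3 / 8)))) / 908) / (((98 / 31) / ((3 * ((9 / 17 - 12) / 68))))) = 0.00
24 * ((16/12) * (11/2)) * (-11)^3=-234256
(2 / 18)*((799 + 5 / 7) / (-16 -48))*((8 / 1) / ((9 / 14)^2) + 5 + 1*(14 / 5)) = -3420689 / 90720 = -37.71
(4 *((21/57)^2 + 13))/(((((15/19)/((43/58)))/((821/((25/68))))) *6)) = 11383664168/619875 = 18364.45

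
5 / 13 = 0.38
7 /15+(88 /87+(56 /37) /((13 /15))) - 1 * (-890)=186893833 /209235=893.22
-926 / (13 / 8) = -7408 / 13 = -569.85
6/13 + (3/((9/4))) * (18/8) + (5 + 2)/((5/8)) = 953/65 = 14.66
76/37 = 2.05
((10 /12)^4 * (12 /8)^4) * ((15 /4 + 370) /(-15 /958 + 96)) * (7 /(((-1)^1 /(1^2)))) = -3132959375 /47079936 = -66.55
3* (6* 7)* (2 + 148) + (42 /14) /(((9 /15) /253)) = 20165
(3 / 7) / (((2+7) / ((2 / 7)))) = 2 / 147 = 0.01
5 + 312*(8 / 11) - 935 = -7734 / 11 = -703.09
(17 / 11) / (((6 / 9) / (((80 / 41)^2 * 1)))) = 163200 / 18491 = 8.83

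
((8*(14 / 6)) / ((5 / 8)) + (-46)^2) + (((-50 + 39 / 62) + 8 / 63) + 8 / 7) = 40969361 / 19530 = 2097.77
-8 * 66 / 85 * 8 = -4224 / 85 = -49.69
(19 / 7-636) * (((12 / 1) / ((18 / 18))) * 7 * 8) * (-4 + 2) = 851136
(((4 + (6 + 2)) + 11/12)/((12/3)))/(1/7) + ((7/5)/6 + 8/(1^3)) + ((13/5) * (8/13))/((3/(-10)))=6121/240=25.50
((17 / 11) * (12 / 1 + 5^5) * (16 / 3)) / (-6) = -426632 / 99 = -4309.41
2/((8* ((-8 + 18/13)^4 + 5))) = 28561/219374484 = 0.00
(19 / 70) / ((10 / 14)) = 19 / 50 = 0.38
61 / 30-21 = -569 / 30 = -18.97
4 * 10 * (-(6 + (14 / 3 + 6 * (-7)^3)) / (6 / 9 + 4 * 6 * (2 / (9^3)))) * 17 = 169150680 / 89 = 1900569.44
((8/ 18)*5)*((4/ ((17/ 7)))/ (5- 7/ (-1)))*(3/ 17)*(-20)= -2800/ 2601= -1.08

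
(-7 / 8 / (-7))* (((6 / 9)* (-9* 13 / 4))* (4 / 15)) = -0.65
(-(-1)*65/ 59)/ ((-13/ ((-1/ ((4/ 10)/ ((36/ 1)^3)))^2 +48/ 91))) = -6190224768240/ 5369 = -1152956745.81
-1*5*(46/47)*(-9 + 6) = 690/47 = 14.68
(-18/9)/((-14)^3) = 1/1372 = 0.00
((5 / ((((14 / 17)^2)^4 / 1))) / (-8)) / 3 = -34878787205 / 35418937344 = -0.98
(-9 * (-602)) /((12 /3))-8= 2693 /2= 1346.50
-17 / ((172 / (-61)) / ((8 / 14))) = 1037 / 301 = 3.45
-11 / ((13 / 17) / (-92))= 17204 / 13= 1323.38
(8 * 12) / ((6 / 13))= 208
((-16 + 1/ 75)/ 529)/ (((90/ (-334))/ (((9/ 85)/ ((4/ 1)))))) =200233/ 67447500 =0.00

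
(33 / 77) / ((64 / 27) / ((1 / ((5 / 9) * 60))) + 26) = 243 / 59542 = 0.00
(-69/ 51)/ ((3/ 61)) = -27.51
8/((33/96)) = 256/11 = 23.27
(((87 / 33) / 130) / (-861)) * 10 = -0.00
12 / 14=6 / 7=0.86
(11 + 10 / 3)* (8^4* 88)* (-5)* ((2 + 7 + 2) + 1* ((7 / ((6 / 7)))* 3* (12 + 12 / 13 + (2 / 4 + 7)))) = -515176161280 / 39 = -13209645161.03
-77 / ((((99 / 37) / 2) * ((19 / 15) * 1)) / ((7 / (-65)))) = 3626 / 741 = 4.89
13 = 13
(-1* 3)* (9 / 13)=-27 / 13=-2.08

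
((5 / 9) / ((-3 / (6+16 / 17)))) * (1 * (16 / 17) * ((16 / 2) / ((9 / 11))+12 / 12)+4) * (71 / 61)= -90649960 / 4283847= -21.16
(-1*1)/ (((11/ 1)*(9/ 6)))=-2/ 33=-0.06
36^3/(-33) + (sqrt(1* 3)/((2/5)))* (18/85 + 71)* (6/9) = -15552/11 + 6053* sqrt(3)/51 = -1208.25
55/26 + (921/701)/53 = 2067361/965978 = 2.14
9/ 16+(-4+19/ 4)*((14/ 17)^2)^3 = 307592553/ 386201104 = 0.80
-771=-771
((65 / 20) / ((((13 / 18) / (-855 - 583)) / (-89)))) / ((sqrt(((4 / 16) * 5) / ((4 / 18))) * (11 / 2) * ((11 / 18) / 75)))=207330840 * sqrt(10) / 121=5418493.25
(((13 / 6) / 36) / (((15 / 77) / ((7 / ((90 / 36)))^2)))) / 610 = 49049 / 12352500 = 0.00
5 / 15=1 / 3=0.33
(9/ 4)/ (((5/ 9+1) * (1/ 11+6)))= 891/ 3752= 0.24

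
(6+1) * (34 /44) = 119 /22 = 5.41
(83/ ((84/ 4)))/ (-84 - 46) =-83/ 2730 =-0.03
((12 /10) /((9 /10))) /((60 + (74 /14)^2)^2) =9604 /55702443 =0.00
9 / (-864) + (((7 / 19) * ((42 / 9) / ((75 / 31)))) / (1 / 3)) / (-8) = -4209 / 15200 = -0.28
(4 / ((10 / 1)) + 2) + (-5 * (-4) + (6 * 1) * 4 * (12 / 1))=1552 / 5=310.40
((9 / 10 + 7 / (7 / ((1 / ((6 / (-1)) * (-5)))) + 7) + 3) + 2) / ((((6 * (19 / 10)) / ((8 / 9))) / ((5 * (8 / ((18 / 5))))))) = 245200 / 47709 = 5.14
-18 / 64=-9 / 32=-0.28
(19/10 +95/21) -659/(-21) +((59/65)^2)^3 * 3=125064861773141/3167593406250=39.48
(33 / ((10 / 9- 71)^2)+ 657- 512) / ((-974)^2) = 28685309 / 187667560658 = 0.00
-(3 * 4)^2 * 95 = -13680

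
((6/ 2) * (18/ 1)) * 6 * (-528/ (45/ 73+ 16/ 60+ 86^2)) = -187323840/ 8099587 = -23.13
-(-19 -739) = 758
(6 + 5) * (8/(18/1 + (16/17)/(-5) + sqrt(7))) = 4.30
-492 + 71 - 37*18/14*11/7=-495.76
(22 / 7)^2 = 484 / 49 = 9.88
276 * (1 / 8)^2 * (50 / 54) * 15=2875 / 48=59.90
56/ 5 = 11.20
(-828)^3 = -567663552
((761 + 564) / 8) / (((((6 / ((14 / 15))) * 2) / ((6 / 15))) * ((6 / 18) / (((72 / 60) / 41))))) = 371 / 820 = 0.45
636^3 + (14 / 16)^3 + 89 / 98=257259457.58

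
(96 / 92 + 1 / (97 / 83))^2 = 17952169 / 4977361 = 3.61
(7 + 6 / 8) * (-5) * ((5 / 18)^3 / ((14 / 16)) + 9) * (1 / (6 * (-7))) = 1784515 / 214326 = 8.33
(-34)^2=1156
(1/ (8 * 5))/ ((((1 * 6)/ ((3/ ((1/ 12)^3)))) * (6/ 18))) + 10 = 374/ 5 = 74.80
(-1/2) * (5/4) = -5/8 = -0.62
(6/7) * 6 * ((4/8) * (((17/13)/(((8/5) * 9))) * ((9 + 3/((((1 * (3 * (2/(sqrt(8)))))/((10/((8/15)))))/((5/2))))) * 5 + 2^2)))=595/52 + 159375 * sqrt(2)/2912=88.84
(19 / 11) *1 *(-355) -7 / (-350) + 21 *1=-325689 / 550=-592.16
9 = 9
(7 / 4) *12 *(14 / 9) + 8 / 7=710 / 21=33.81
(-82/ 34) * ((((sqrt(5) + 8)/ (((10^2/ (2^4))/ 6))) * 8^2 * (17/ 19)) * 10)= -1007616/ 95 - 125952 * sqrt(5)/ 95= -13571.09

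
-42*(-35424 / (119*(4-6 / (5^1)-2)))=265680 / 17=15628.24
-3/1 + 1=-2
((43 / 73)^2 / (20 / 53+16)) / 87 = 97997 / 402424764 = 0.00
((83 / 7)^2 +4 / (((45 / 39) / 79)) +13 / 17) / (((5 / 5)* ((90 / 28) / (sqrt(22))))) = 10376428* sqrt(22) / 80325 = 605.91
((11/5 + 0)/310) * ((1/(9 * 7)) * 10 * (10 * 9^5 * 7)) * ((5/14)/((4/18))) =7483.17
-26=-26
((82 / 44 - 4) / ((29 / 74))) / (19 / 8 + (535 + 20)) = -13912 / 1422421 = -0.01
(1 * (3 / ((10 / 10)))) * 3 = 9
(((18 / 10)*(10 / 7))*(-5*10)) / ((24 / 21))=-112.50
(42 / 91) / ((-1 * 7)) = -6 / 91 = -0.07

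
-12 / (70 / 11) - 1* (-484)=16874 / 35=482.11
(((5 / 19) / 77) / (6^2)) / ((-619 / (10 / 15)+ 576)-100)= -1 / 4766454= -0.00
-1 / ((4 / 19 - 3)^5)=2476099 / 418195493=0.01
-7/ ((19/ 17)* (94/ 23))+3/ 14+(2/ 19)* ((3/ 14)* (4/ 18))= -3518/ 2679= -1.31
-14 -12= -26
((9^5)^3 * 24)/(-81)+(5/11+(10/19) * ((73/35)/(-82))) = -3659249711535775306/59983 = -61004779879895.56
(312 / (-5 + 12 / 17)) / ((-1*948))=442 / 5767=0.08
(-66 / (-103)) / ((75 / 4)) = 88 / 2575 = 0.03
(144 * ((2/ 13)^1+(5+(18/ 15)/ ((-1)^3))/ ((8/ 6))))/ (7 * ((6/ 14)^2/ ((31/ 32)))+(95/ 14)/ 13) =12202344/ 52165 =233.92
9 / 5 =1.80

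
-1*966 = -966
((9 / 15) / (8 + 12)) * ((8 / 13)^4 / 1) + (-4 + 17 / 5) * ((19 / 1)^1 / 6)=-1.90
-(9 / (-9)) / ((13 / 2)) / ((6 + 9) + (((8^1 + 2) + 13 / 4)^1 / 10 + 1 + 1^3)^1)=80 / 9529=0.01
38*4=152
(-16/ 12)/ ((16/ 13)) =-13/ 12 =-1.08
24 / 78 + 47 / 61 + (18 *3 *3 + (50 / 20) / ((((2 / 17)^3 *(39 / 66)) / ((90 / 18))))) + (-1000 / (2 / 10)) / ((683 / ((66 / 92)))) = 1310394916387 / 99657896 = 13148.93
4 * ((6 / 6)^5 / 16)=1 / 4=0.25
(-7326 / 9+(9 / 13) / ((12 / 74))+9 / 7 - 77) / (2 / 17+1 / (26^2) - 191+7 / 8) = 142457484 / 30569665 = 4.66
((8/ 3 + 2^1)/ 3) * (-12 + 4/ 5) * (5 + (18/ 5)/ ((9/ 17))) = -46256/ 225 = -205.58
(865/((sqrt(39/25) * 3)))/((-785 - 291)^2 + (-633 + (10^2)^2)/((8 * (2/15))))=69200 * sqrt(39)/2183795757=0.00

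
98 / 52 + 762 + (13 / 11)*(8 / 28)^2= 10706431 / 14014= 763.98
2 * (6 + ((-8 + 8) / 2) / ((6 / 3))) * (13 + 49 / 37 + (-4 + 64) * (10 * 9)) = 2403960 / 37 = 64971.89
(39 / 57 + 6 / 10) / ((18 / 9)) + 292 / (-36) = -6386 / 855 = -7.47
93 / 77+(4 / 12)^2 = 914 / 693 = 1.32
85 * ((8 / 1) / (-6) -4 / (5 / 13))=-2992 / 3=-997.33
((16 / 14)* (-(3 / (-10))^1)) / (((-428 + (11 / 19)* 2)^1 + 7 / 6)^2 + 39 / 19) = 155952 / 82421374175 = 0.00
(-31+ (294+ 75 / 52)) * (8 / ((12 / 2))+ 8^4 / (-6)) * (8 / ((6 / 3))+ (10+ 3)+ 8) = -175669025 / 39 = -4504333.97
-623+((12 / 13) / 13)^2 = -17793359 / 28561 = -622.99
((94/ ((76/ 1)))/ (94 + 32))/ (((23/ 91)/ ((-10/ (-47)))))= 65/ 7866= 0.01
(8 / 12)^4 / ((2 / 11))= 88 / 81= 1.09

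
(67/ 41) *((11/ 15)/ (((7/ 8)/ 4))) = 23584/ 4305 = 5.48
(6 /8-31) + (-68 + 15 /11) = -4263 /44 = -96.89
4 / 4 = 1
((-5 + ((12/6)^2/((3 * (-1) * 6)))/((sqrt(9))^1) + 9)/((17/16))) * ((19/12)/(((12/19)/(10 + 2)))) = 153064/1377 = 111.16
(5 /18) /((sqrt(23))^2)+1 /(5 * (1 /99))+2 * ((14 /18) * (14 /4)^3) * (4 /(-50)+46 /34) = 36847513 /351900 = 104.71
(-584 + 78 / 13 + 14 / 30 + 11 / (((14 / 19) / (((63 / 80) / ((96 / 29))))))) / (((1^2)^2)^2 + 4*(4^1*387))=-0.09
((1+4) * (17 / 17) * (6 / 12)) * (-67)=-335 / 2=-167.50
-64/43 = -1.49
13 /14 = 0.93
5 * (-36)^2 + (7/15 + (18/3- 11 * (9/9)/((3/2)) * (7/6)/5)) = 291814/45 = 6484.76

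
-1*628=-628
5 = 5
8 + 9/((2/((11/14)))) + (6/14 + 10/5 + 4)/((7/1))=2441/196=12.45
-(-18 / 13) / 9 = 2 / 13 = 0.15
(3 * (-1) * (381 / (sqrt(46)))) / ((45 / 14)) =-889 * sqrt(46) / 115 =-52.43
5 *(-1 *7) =-35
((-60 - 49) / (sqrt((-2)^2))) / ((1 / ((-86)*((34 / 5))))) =31871.60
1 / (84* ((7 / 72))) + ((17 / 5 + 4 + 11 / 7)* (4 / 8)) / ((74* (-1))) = 1121 / 18130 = 0.06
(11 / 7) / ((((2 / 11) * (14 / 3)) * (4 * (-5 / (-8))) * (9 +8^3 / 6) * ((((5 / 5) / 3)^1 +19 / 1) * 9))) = 363 / 8042860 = 0.00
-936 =-936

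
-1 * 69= -69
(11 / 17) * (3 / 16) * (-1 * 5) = -165 / 272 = -0.61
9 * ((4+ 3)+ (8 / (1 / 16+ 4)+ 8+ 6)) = 206.72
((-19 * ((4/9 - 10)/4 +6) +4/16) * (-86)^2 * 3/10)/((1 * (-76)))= 4550389/2280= 1995.78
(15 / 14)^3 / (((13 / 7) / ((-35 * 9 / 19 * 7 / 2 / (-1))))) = 151875 / 3952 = 38.43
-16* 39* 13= -8112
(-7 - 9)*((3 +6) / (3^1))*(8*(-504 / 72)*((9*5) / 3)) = 40320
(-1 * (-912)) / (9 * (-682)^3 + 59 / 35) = -31920 / 99922588861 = -0.00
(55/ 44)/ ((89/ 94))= 235/ 178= 1.32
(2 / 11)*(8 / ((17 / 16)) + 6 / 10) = 1382 / 935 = 1.48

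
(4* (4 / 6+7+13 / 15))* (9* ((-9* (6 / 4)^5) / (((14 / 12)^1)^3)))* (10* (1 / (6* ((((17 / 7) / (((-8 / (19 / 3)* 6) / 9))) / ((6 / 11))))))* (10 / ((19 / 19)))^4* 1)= 7255941120000 / 174097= 41677576.98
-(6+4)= -10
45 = 45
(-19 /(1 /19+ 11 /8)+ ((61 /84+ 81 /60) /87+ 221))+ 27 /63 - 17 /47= 2765514751 /13309695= 207.78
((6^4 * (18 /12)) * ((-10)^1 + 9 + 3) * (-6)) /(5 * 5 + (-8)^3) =23328 /487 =47.90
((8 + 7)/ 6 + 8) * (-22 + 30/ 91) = -2958/ 13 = -227.54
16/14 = 8/7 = 1.14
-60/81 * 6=-40/9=-4.44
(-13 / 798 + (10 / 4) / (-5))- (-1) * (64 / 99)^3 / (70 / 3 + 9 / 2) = -3639183718 / 7183770363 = -0.51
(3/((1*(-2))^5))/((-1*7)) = 3/224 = 0.01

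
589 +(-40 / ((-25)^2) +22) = 76367 / 125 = 610.94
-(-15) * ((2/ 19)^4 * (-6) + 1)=1953375/ 130321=14.99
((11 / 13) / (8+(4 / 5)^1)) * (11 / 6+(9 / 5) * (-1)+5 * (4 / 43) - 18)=-22577 / 13416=-1.68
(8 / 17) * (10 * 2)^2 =3200 / 17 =188.24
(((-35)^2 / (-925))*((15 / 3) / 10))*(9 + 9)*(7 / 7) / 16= -441 / 592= -0.74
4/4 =1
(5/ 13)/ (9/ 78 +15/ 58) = 145/ 141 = 1.03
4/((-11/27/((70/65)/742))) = -108/7579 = -0.01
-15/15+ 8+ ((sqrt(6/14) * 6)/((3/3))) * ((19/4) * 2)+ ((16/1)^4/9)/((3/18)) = 57 * sqrt(21)/7+ 131093/3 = 43734.98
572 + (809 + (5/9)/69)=857606/621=1381.01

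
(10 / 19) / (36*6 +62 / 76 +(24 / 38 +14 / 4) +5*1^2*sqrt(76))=10495 / 4234326 -475*sqrt(19) / 4234326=0.00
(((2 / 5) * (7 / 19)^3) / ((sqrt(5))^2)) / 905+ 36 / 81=620745674 / 1396663875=0.44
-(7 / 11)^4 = -0.16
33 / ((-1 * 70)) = -33 / 70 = -0.47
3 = 3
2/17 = 0.12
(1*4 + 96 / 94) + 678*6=191432 / 47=4073.02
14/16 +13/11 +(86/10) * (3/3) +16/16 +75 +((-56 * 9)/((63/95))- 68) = -326191/440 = -741.34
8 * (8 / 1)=64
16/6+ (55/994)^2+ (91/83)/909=199103077363/74544352092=2.67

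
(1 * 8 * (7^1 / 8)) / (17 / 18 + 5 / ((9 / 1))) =14 / 3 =4.67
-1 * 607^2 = -368449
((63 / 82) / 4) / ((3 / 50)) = 525 / 164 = 3.20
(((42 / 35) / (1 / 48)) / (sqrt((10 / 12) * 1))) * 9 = 2592 * sqrt(30) / 25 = 567.88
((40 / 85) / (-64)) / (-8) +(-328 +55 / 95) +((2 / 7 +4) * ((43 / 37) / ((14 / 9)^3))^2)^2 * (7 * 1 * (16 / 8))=-9762221351571823048225989 / 30029900951852087921152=-325.08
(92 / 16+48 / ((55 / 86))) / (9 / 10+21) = 17777 / 4818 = 3.69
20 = 20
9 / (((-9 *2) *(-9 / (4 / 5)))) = 2 / 45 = 0.04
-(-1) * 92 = 92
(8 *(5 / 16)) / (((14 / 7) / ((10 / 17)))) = 25 / 34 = 0.74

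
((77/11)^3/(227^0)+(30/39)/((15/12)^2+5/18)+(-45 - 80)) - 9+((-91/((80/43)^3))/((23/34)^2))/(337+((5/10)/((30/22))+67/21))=209.33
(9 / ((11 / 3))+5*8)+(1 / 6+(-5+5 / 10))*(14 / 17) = 21815 / 561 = 38.89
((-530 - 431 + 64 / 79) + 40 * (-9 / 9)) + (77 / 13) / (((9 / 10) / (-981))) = -7657665 / 1027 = -7456.34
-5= -5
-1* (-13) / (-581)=-0.02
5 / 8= 0.62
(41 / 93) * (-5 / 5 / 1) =-41 / 93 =-0.44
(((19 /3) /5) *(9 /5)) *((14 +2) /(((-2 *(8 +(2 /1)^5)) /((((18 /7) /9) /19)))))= -0.01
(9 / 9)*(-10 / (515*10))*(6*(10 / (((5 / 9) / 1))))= -108 / 515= -0.21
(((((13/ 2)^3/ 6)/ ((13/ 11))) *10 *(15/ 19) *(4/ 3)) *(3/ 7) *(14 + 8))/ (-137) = -511225/ 18221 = -28.06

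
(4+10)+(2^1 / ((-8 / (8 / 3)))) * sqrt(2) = 14- 2 * sqrt(2) / 3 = 13.06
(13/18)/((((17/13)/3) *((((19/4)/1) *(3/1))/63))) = 2366/323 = 7.33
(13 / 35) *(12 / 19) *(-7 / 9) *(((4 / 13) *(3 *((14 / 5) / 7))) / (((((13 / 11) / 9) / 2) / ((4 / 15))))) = -8448 / 30875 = -0.27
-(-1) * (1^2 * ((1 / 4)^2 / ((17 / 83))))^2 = 6889 / 73984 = 0.09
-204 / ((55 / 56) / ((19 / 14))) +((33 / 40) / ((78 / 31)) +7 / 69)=-222174509 / 789360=-281.46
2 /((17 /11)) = 22 /17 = 1.29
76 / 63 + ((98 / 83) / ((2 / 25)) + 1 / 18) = 55849 / 3486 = 16.02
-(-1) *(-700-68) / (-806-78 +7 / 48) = 36864 / 42425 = 0.87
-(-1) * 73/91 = 73/91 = 0.80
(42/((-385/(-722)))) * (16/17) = 69312/935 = 74.13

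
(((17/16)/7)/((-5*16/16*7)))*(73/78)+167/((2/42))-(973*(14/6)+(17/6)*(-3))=126906973/101920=1245.16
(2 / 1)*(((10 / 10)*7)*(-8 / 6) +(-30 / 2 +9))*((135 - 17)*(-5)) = 54280 / 3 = 18093.33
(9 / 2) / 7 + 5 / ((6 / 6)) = 79 / 14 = 5.64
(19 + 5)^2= 576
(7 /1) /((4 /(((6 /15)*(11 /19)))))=0.41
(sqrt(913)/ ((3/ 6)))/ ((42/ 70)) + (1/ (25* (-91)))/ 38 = -1/ 86450 + 10* sqrt(913)/ 3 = 100.72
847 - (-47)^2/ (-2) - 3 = 3897/ 2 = 1948.50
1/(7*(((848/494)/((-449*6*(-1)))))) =332709/1484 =224.20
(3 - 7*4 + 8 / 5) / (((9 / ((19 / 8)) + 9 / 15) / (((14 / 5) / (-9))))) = 3458 / 2085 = 1.66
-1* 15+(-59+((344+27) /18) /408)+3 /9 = -540637 /7344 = -73.62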